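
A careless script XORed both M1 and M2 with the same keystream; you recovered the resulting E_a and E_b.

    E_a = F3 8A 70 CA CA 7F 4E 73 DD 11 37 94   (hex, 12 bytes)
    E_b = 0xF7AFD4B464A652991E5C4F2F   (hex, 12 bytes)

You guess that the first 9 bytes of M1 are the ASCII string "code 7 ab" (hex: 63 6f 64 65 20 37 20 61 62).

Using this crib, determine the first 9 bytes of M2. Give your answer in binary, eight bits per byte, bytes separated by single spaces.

First, E_a ⊕ E_b = (M1 ⊕ K) ⊕ (M2 ⊕ K) = M1 ⊕ M2, so the key drops out. Then M2 = (M1 ⊕ M2) ⊕ M1 over the first 9 bytes.
byte 0: (f3 xor f7) xor 63 = 04 xor 63 = 67
byte 1: (8a xor af) xor 6f = 25 xor 6f = 4a
byte 2: (70 xor d4) xor 64 = a4 xor 64 = c0
byte 3: (ca xor b4) xor 65 = 7e xor 65 = 1b
byte 4: (ca xor 64) xor 20 = ae xor 20 = 8e
byte 5: (7f xor a6) xor 37 = d9 xor 37 = ee
byte 6: (4e xor 52) xor 20 = 1c xor 20 = 3c
byte 7: (73 xor 99) xor 61 = ea xor 61 = 8b
byte 8: (dd xor 1e) xor 62 = c3 xor 62 = a1

01100111 01001010 11000000 00011011 10001110 11101110 00111100 10001011 10100001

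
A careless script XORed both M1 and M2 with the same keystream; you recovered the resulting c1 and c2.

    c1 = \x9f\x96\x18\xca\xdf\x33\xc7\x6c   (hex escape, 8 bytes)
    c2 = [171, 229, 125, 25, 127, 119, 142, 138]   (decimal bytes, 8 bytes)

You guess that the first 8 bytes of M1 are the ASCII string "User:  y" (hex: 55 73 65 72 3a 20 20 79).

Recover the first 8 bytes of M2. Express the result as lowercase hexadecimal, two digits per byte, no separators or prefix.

610000a19a64699f

First, c1 ⊕ c2 = (M1 ⊕ K) ⊕ (M2 ⊕ K) = M1 ⊕ M2, so the key drops out. Then M2 = (M1 ⊕ M2) ⊕ M1 over the first 8 bytes.
byte 0: (9f ⊕ ab) ⊕ 55 = 34 ⊕ 55 = 61
byte 1: (96 ⊕ e5) ⊕ 73 = 73 ⊕ 73 = 00
byte 2: (18 ⊕ 7d) ⊕ 65 = 65 ⊕ 65 = 00
byte 3: (ca ⊕ 19) ⊕ 72 = d3 ⊕ 72 = a1
byte 4: (df ⊕ 7f) ⊕ 3a = a0 ⊕ 3a = 9a
byte 5: (33 ⊕ 77) ⊕ 20 = 44 ⊕ 20 = 64
byte 6: (c7 ⊕ 8e) ⊕ 20 = 49 ⊕ 20 = 69
byte 7: (6c ⊕ 8a) ⊕ 79 = e6 ⊕ 79 = 9f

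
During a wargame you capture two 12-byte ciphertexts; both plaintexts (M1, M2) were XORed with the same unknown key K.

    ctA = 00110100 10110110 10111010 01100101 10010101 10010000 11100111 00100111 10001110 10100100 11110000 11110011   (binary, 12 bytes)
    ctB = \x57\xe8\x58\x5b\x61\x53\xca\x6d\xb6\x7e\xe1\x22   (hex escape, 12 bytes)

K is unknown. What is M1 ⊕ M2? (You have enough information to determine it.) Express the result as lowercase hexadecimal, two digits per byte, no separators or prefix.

ctA ⊕ ctB = (M1 ⊕ K) ⊕ (M2 ⊕ K) = M1 ⊕ M2 — the shared key cancels under XOR.
34 xor 57 = 63
b6 xor e8 = 5e
ba xor 58 = e2
65 xor 5b = 3e
95 xor 61 = f4
90 xor 53 = c3
e7 xor ca = 2d
27 xor 6d = 4a
8e xor b6 = 38
a4 xor 7e = da
f0 xor e1 = 11
f3 xor 22 = d1

635ee23ef4c32d4a38da11d1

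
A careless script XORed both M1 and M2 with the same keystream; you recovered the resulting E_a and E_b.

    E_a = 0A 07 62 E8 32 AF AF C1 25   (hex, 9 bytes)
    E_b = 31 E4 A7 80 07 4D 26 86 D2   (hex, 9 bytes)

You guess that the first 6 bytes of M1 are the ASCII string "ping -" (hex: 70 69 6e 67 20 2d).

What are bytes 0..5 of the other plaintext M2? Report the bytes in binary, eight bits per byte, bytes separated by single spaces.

First, E_a ⊕ E_b = (M1 ⊕ K) ⊕ (M2 ⊕ K) = M1 ⊕ M2, so the key drops out. Then M2 = (M1 ⊕ M2) ⊕ M1 over the first 6 bytes.
byte 0: (0a ^ 31) ^ 70 = 3b ^ 70 = 4b
byte 1: (07 ^ e4) ^ 69 = e3 ^ 69 = 8a
byte 2: (62 ^ a7) ^ 6e = c5 ^ 6e = ab
byte 3: (e8 ^ 80) ^ 67 = 68 ^ 67 = 0f
byte 4: (32 ^ 07) ^ 20 = 35 ^ 20 = 15
byte 5: (af ^ 4d) ^ 2d = e2 ^ 2d = cf

01001011 10001010 10101011 00001111 00010101 11001111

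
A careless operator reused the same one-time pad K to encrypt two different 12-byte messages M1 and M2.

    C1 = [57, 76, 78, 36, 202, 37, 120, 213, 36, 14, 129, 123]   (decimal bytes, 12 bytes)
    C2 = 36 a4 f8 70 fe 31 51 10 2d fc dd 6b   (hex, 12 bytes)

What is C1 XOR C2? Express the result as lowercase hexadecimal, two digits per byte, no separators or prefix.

0fe8b654341429c509f25c10

C1 ⊕ C2 = (M1 ⊕ K) ⊕ (M2 ⊕ K) = M1 ⊕ M2 — the shared key cancels under XOR.
39 ^ 36 = 0f
4c ^ a4 = e8
4e ^ f8 = b6
24 ^ 70 = 54
ca ^ fe = 34
25 ^ 31 = 14
78 ^ 51 = 29
d5 ^ 10 = c5
24 ^ 2d = 09
0e ^ fc = f2
81 ^ dd = 5c
7b ^ 6b = 10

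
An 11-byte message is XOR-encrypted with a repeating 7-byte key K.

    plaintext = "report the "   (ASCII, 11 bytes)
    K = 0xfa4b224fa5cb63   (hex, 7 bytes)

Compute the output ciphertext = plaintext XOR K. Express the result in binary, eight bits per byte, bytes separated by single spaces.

10001000 00101110 01010010 00100000 11010111 10111111 01000011 10001110 00100011 01000111 01101111

The 7-byte key repeats, so the effective keystream is fa 4b 22 4f a5 cb 63 fa 4b 22 4f.
byte 0: 72 xor fa = 88
byte 1: 65 xor 4b = 2e
byte 2: 70 xor 22 = 52
byte 3: 6f xor 4f = 20
byte 4: 72 xor a5 = d7
byte 5: 74 xor cb = bf
byte 6: 20 xor 63 = 43
byte 7: 74 xor fa = 8e
byte 8: 68 xor 4b = 23
byte 9: 65 xor 22 = 47
byte 10: 20 xor 4f = 6f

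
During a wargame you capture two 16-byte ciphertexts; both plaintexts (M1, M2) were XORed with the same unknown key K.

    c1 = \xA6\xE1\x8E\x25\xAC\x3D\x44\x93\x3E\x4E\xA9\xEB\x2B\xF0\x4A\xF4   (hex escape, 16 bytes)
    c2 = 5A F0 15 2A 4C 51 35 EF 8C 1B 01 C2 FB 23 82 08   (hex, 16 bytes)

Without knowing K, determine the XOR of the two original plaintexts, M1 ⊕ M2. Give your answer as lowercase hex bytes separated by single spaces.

fc 11 9b 0f e0 6c 71 7c b2 55 a8 29 d0 d3 c8 fc

c1 ⊕ c2 = (M1 ⊕ K) ⊕ (M2 ⊕ K) = M1 ⊕ M2 — the shared key cancels under XOR.
a6 ^ 5a = fc
e1 ^ f0 = 11
8e ^ 15 = 9b
25 ^ 2a = 0f
ac ^ 4c = e0
3d ^ 51 = 6c
44 ^ 35 = 71
93 ^ ef = 7c
3e ^ 8c = b2
4e ^ 1b = 55
a9 ^ 01 = a8
eb ^ c2 = 29
2b ^ fb = d0
f0 ^ 23 = d3
4a ^ 82 = c8
f4 ^ 08 = fc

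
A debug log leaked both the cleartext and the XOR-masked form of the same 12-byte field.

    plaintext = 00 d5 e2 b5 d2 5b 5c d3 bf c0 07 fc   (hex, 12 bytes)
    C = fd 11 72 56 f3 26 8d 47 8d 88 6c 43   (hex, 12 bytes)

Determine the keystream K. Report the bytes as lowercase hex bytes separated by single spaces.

fd c4 90 e3 21 7d d1 94 32 48 6b bf

Since C = plaintext ⊕ K, XORing both sides with plaintext gives K = plaintext ⊕ C.
byte 0: 00 ^ fd = fd
byte 1: d5 ^ 11 = c4
byte 2: e2 ^ 72 = 90
byte 3: b5 ^ 56 = e3
byte 4: d2 ^ f3 = 21
byte 5: 5b ^ 26 = 7d
byte 6: 5c ^ 8d = d1
byte 7: d3 ^ 47 = 94
byte 8: bf ^ 8d = 32
byte 9: c0 ^ 88 = 48
byte 10: 07 ^ 6c = 6b
byte 11: fc ^ 43 = bf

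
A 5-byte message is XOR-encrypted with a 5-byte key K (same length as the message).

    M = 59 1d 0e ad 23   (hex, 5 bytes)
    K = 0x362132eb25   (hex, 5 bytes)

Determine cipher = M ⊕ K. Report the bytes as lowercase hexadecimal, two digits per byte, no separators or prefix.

XOR is its own inverse, so applying the key byte-wise gives the result directly.
byte 0: 59 ⊕ 36 = 6f
byte 1: 1d ⊕ 21 = 3c
byte 2: 0e ⊕ 32 = 3c
byte 3: ad ⊕ eb = 46
byte 4: 23 ⊕ 25 = 06

6f3c3c4606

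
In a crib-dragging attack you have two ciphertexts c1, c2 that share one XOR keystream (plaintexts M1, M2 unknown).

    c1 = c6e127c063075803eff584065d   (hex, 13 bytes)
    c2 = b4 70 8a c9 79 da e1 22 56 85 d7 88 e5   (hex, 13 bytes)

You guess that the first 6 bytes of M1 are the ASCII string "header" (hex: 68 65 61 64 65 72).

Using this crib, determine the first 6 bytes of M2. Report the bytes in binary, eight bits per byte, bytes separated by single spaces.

00011010 11110100 11001100 01101101 01111111 10101111

First, c1 ⊕ c2 = (M1 ⊕ K) ⊕ (M2 ⊕ K) = M1 ⊕ M2, so the key drops out. Then M2 = (M1 ⊕ M2) ⊕ M1 over the first 6 bytes.
byte 0: (c6 XOR b4) XOR 68 = 72 XOR 68 = 1a
byte 1: (e1 XOR 70) XOR 65 = 91 XOR 65 = f4
byte 2: (27 XOR 8a) XOR 61 = ad XOR 61 = cc
byte 3: (c0 XOR c9) XOR 64 = 09 XOR 64 = 6d
byte 4: (63 XOR 79) XOR 65 = 1a XOR 65 = 7f
byte 5: (07 XOR da) XOR 72 = dd XOR 72 = af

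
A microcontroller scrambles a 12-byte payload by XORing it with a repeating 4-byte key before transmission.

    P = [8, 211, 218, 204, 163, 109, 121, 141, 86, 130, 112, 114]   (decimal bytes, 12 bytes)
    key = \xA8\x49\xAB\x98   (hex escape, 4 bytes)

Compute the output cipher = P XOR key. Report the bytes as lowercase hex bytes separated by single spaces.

a0 9a 71 54 0b 24 d2 15 fe cb db ea

The 4-byte key repeats, so the effective keystream is a8 49 ab 98 a8 49 ab 98 a8 49 ab 98.
byte 0:   8 xor 168 = 160
byte 1: 211 xor  73 = 154
byte 2: 218 xor 171 = 113
byte 3: 204 xor 152 =  84
byte 4: 163 xor 168 =  11
byte 5: 109 xor  73 =  36
byte 6: 121 xor 171 = 210
byte 7: 141 xor 152 =  21
byte 8:  86 xor 168 = 254
byte 9: 130 xor  73 = 203
byte 10: 112 xor 171 = 219
byte 11: 114 xor 152 = 234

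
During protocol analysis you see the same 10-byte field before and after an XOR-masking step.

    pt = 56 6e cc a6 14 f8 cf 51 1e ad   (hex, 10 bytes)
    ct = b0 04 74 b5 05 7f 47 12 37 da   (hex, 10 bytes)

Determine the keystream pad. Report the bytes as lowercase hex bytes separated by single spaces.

e6 6a b8 13 11 87 88 43 29 77

Since ct = pt ⊕ pad, XORing both sides with pt gives pad = pt ⊕ ct.
 86 ^ 176 = 230
110 ^   4 = 106
204 ^ 116 = 184
166 ^ 181 =  19
 20 ^   5 =  17
248 ^ 127 = 135
207 ^  71 = 136
 81 ^  18 =  67
 30 ^  55 =  41
173 ^ 218 = 119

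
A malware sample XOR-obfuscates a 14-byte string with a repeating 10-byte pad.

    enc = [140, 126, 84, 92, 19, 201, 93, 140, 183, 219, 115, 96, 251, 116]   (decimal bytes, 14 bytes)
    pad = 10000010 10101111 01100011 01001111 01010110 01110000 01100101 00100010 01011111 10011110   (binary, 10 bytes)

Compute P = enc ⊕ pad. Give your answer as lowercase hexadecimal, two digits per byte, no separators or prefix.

0ed1371345b938aee845f1cf983b

The 10-byte key repeats, so the effective keystream is 82 af 63 4f 56 70 65 22 5f 9e 82 af 63 4f.
byte 0: 140 ^ 130 =  14
byte 1: 126 ^ 175 = 209
byte 2:  84 ^  99 =  55
byte 3:  92 ^  79 =  19
byte 4:  19 ^  86 =  69
byte 5: 201 ^ 112 = 185
byte 6:  93 ^ 101 =  56
byte 7: 140 ^  34 = 174
byte 8: 183 ^  95 = 232
byte 9: 219 ^ 158 =  69
byte 10: 115 ^ 130 = 241
byte 11:  96 ^ 175 = 207
byte 12: 251 ^  99 = 152
byte 13: 116 ^  79 =  59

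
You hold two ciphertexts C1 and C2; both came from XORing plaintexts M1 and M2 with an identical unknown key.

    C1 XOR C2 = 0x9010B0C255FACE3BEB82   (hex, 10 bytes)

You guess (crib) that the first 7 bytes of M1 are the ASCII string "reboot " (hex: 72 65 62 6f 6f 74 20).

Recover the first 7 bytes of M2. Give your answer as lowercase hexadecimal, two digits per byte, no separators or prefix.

e275d2ad3a8eee

Since C1 ⊕ C2 = M1 ⊕ M2, XORing with the guessed M1 bytes yields the corresponding M2 bytes: M2 = (C1 ⊕ C2) ⊕ M1.
90 ^ 72 = e2
10 ^ 65 = 75
b0 ^ 62 = d2
c2 ^ 6f = ad
55 ^ 6f = 3a
fa ^ 74 = 8e
ce ^ 20 = ee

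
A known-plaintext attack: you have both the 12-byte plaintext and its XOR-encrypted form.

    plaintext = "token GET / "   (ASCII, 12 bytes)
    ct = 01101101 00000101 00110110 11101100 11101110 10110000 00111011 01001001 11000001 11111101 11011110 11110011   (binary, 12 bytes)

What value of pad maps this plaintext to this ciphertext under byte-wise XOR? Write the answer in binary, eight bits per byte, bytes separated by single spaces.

00011001 01101010 01011101 10001001 10000000 10010000 01111100 00001100 10010101 11011101 11110001 11010011

Since ct = plaintext ⊕ pad, XORing both sides with plaintext gives pad = plaintext ⊕ ct.
byte 0: 74 ⊕ 6d = 19
byte 1: 6f ⊕ 05 = 6a
byte 2: 6b ⊕ 36 = 5d
byte 3: 65 ⊕ ec = 89
byte 4: 6e ⊕ ee = 80
byte 5: 20 ⊕ b0 = 90
byte 6: 47 ⊕ 3b = 7c
byte 7: 45 ⊕ 49 = 0c
byte 8: 54 ⊕ c1 = 95
byte 9: 20 ⊕ fd = dd
byte 10: 2f ⊕ de = f1
byte 11: 20 ⊕ f3 = d3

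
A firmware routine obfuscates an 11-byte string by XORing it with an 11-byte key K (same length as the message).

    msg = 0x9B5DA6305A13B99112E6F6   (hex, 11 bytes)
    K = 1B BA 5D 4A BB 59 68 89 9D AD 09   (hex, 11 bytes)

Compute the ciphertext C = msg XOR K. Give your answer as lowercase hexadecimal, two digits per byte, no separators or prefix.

byte 0: 10011011 XOR 00011011 = 10000000
byte 1: 01011101 XOR 10111010 = 11100111
byte 2: 10100110 XOR 01011101 = 11111011
byte 3: 00110000 XOR 01001010 = 01111010
byte 4: 01011010 XOR 10111011 = 11100001
byte 5: 00010011 XOR 01011001 = 01001010
byte 6: 10111001 XOR 01101000 = 11010001
byte 7: 10010001 XOR 10001001 = 00011000
byte 8: 00010010 XOR 10011101 = 10001111
byte 9: 11100110 XOR 10101101 = 01001011
byte 10: 11110110 XOR 00001001 = 11111111

80e7fb7ae14ad1188f4bff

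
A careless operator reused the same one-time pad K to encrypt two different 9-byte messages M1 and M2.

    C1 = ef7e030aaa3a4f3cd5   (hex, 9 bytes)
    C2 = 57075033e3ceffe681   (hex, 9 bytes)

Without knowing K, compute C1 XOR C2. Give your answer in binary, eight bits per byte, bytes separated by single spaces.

10111000 01111001 01010011 00111001 01001001 11110100 10110000 11011010 01010100

C1 ⊕ C2 = (M1 ⊕ K) ⊕ (M2 ⊕ K) = M1 ⊕ M2 — the shared key cancels under XOR.
ef ⊕ 57 = b8
7e ⊕ 07 = 79
03 ⊕ 50 = 53
0a ⊕ 33 = 39
aa ⊕ e3 = 49
3a ⊕ ce = f4
4f ⊕ ff = b0
3c ⊕ e6 = da
d5 ⊕ 81 = 54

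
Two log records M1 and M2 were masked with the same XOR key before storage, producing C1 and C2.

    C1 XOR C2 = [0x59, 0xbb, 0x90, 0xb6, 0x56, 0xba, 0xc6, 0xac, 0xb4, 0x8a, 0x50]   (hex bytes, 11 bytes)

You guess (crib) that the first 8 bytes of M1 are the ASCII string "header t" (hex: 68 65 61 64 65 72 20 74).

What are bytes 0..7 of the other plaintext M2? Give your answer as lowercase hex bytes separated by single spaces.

Since C1 ⊕ C2 = M1 ⊕ M2, XORing with the guessed M1 bytes yields the corresponding M2 bytes: M2 = (C1 ⊕ C2) ⊕ M1.
byte 0: 59 ^ 68 = 31
byte 1: bb ^ 65 = de
byte 2: 90 ^ 61 = f1
byte 3: b6 ^ 64 = d2
byte 4: 56 ^ 65 = 33
byte 5: ba ^ 72 = c8
byte 6: c6 ^ 20 = e6
byte 7: ac ^ 74 = d8

31 de f1 d2 33 c8 e6 d8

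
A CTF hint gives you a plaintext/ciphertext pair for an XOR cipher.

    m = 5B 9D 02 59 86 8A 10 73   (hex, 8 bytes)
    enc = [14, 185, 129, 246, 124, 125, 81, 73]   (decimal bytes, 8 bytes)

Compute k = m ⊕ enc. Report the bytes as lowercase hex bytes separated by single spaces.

55 24 83 af fa f7 41 3a

Since enc = m ⊕ k, XORing both sides with m gives k = m ⊕ enc.
byte 0: 5b ⊕ 0e = 55
byte 1: 9d ⊕ b9 = 24
byte 2: 02 ⊕ 81 = 83
byte 3: 59 ⊕ f6 = af
byte 4: 86 ⊕ 7c = fa
byte 5: 8a ⊕ 7d = f7
byte 6: 10 ⊕ 51 = 41
byte 7: 73 ⊕ 49 = 3a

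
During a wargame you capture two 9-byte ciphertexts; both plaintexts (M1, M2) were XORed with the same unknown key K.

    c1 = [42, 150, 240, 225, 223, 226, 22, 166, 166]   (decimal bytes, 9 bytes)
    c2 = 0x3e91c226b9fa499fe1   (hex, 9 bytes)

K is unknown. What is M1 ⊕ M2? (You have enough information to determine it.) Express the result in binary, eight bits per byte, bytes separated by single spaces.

00010100 00000111 00110010 11000111 01100110 00011000 01011111 00111001 01000111

c1 ⊕ c2 = (M1 ⊕ K) ⊕ (M2 ⊕ K) = M1 ⊕ M2 — the shared key cancels under XOR.
2a ^ 3e = 14
96 ^ 91 = 07
f0 ^ c2 = 32
e1 ^ 26 = c7
df ^ b9 = 66
e2 ^ fa = 18
16 ^ 49 = 5f
a6 ^ 9f = 39
a6 ^ e1 = 47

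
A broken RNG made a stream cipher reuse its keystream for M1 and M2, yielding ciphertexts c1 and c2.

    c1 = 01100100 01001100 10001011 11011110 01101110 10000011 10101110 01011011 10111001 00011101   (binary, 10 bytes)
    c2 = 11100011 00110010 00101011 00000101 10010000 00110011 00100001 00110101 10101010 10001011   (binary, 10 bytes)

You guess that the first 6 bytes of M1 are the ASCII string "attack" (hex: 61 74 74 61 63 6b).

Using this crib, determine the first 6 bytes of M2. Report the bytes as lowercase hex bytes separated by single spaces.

First, c1 ⊕ c2 = (M1 ⊕ K) ⊕ (M2 ⊕ K) = M1 ⊕ M2, so the key drops out. Then M2 = (M1 ⊕ M2) ⊕ M1 over the first 6 bytes.
byte 0: (64 ⊕ e3) ⊕ 61 = 87 ⊕ 61 = e6
byte 1: (4c ⊕ 32) ⊕ 74 = 7e ⊕ 74 = 0a
byte 2: (8b ⊕ 2b) ⊕ 74 = a0 ⊕ 74 = d4
byte 3: (de ⊕ 05) ⊕ 61 = db ⊕ 61 = ba
byte 4: (6e ⊕ 90) ⊕ 63 = fe ⊕ 63 = 9d
byte 5: (83 ⊕ 33) ⊕ 6b = b0 ⊕ 6b = db

e6 0a d4 ba 9d db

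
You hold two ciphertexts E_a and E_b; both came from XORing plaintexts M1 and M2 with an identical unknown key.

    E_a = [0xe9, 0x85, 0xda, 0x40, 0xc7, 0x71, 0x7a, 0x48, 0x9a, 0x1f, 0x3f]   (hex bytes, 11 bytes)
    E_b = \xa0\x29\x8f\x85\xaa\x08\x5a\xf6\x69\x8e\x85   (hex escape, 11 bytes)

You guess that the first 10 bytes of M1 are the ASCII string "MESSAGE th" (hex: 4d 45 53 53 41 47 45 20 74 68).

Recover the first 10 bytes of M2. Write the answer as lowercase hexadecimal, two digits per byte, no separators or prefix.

04e906962c3e659e87f9

First, E_a ⊕ E_b = (M1 ⊕ K) ⊕ (M2 ⊕ K) = M1 ⊕ M2, so the key drops out. Then M2 = (M1 ⊕ M2) ⊕ M1 over the first 10 bytes.
byte 0: (e9 ^ a0) ^ 4d = 49 ^ 4d = 04
byte 1: (85 ^ 29) ^ 45 = ac ^ 45 = e9
byte 2: (da ^ 8f) ^ 53 = 55 ^ 53 = 06
byte 3: (40 ^ 85) ^ 53 = c5 ^ 53 = 96
byte 4: (c7 ^ aa) ^ 41 = 6d ^ 41 = 2c
byte 5: (71 ^ 08) ^ 47 = 79 ^ 47 = 3e
byte 6: (7a ^ 5a) ^ 45 = 20 ^ 45 = 65
byte 7: (48 ^ f6) ^ 20 = be ^ 20 = 9e
byte 8: (9a ^ 69) ^ 74 = f3 ^ 74 = 87
byte 9: (1f ^ 8e) ^ 68 = 91 ^ 68 = f9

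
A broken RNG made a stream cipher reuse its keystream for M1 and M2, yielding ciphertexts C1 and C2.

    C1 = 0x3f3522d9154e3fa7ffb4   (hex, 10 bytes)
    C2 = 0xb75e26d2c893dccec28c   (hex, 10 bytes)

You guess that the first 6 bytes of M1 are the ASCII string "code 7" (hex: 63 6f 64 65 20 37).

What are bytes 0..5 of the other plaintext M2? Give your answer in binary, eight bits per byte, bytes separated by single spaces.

First, C1 ⊕ C2 = (M1 ⊕ K) ⊕ (M2 ⊕ K) = M1 ⊕ M2, so the key drops out. Then M2 = (M1 ⊕ M2) ⊕ M1 over the first 6 bytes.
byte 0: (3f xor b7) xor 63 = 88 xor 63 = eb
byte 1: (35 xor 5e) xor 6f = 6b xor 6f = 04
byte 2: (22 xor 26) xor 64 = 04 xor 64 = 60
byte 3: (d9 xor d2) xor 65 = 0b xor 65 = 6e
byte 4: (15 xor c8) xor 20 = dd xor 20 = fd
byte 5: (4e xor 93) xor 37 = dd xor 37 = ea

11101011 00000100 01100000 01101110 11111101 11101010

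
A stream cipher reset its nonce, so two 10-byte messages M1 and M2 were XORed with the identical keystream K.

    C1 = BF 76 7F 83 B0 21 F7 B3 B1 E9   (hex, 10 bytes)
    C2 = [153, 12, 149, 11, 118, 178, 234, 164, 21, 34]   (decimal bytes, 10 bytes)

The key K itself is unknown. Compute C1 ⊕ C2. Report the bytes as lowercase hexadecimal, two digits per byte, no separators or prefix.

C1 ⊕ C2 = (M1 ⊕ K) ⊕ (M2 ⊕ K) = M1 ⊕ M2 — the shared key cancels under XOR.
byte 0: 191 XOR 153 =  38
byte 1: 118 XOR  12 = 122
byte 2: 127 XOR 149 = 234
byte 3: 131 XOR  11 = 136
byte 4: 176 XOR 118 = 198
byte 5:  33 XOR 178 = 147
byte 6: 247 XOR 234 =  29
byte 7: 179 XOR 164 =  23
byte 8: 177 XOR  21 = 164
byte 9: 233 XOR  34 = 203

267aea88c6931d17a4cb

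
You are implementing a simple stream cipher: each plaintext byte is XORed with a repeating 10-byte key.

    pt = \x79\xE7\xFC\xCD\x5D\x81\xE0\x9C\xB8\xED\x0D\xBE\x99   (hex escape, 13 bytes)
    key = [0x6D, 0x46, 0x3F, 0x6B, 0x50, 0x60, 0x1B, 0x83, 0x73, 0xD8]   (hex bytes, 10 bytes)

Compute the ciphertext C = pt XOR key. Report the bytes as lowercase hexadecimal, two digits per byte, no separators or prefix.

The 10-byte key repeats, so the effective keystream is 6d 46 3f 6b 50 60 1b 83 73 d8 6d 46 3f.
byte 0: 01111001 XOR 01101101 = 00010100
byte 1: 11100111 XOR 01000110 = 10100001
byte 2: 11111100 XOR 00111111 = 11000011
byte 3: 11001101 XOR 01101011 = 10100110
byte 4: 01011101 XOR 01010000 = 00001101
byte 5: 10000001 XOR 01100000 = 11100001
byte 6: 11100000 XOR 00011011 = 11111011
byte 7: 10011100 XOR 10000011 = 00011111
byte 8: 10111000 XOR 01110011 = 11001011
byte 9: 11101101 XOR 11011000 = 00110101
byte 10: 00001101 XOR 01101101 = 01100000
byte 11: 10111110 XOR 01000110 = 11111000
byte 12: 10011001 XOR 00111111 = 10100110

14a1c3a60de1fb1fcb3560f8a6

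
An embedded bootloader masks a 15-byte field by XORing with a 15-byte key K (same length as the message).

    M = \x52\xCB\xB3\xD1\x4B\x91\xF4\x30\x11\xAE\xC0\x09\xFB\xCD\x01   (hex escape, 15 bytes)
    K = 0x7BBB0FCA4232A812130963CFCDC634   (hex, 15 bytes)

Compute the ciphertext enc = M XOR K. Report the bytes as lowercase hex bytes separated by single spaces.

29 70 bc 1b 09 a3 5c 22 02 a7 a3 c6 36 0b 35

52 XOR 7b = 29
cb XOR bb = 70
b3 XOR 0f = bc
d1 XOR ca = 1b
4b XOR 42 = 09
91 XOR 32 = a3
f4 XOR a8 = 5c
30 XOR 12 = 22
11 XOR 13 = 02
ae XOR 09 = a7
c0 XOR 63 = a3
09 XOR cf = c6
fb XOR cd = 36
cd XOR c6 = 0b
01 XOR 34 = 35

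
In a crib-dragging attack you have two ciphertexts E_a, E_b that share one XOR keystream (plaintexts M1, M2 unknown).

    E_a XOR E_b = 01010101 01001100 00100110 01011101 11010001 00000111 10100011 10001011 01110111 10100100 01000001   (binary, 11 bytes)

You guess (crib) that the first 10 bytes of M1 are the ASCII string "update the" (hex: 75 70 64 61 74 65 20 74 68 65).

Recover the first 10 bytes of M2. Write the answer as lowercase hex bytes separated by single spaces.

Since E_a ⊕ E_b = M1 ⊕ M2, XORing with the guessed M1 bytes yields the corresponding M2 bytes: M2 = (E_a ⊕ E_b) ⊕ M1.
55 XOR 75 = 20
4c XOR 70 = 3c
26 XOR 64 = 42
5d XOR 61 = 3c
d1 XOR 74 = a5
07 XOR 65 = 62
a3 XOR 20 = 83
8b XOR 74 = ff
77 XOR 68 = 1f
a4 XOR 65 = c1

20 3c 42 3c a5 62 83 ff 1f c1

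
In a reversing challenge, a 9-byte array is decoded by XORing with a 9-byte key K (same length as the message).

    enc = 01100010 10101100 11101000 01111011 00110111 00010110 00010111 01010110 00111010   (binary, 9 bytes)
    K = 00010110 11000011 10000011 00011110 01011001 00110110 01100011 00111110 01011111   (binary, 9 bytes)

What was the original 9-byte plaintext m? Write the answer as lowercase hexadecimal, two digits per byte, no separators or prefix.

XOR is its own inverse, so applying the key byte-wise gives the result directly.
 98 ⊕  22 = 116
172 ⊕ 195 = 111
232 ⊕ 131 = 107
123 ⊕  30 = 101
 55 ⊕  89 = 110
 22 ⊕  54 =  32
 23 ⊕  99 = 116
 86 ⊕  62 = 104
 58 ⊕  95 = 101

746f6b656e20746865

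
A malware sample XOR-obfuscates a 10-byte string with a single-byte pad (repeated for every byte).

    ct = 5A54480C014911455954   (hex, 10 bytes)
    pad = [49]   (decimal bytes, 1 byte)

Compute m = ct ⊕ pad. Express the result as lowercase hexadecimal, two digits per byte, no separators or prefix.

6b65793d307820746865

The 1-byte key repeats, so the effective keystream is 31 31 31 31 31 31 31 31 31 31.
byte 0: 01011010 xor 00110001 = 01101011
byte 1: 01010100 xor 00110001 = 01100101
byte 2: 01001000 xor 00110001 = 01111001
byte 3: 00001100 xor 00110001 = 00111101
byte 4: 00000001 xor 00110001 = 00110000
byte 5: 01001001 xor 00110001 = 01111000
byte 6: 00010001 xor 00110001 = 00100000
byte 7: 01000101 xor 00110001 = 01110100
byte 8: 01011001 xor 00110001 = 01101000
byte 9: 01010100 xor 00110001 = 01100101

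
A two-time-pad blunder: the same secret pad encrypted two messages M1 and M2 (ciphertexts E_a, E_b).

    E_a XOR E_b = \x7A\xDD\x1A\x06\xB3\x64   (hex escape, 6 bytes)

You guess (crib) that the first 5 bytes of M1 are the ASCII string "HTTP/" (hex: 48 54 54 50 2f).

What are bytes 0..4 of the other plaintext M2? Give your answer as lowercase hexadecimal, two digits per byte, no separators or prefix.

Since E_a ⊕ E_b = M1 ⊕ M2, XORing with the guessed M1 bytes yields the corresponding M2 bytes: M2 = (E_a ⊕ E_b) ⊕ M1.
122 ^  72 =  50
221 ^  84 = 137
 26 ^  84 =  78
  6 ^  80 =  86
179 ^  47 = 156

32894e569c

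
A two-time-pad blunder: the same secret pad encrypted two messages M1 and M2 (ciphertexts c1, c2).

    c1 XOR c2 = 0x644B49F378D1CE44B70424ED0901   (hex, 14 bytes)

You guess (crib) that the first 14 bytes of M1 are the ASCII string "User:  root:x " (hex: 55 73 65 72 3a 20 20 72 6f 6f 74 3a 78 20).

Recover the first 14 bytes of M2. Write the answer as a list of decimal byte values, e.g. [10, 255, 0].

[49, 56, 44, 129, 66, 241, 238, 54, 216, 107, 80, 215, 113, 33]

Since c1 ⊕ c2 = M1 ⊕ M2, XORing with the guessed M1 bytes yields the corresponding M2 bytes: M2 = (c1 ⊕ c2) ⊕ M1.
01100100 ^ 01010101 = 00110001
01001011 ^ 01110011 = 00111000
01001001 ^ 01100101 = 00101100
11110011 ^ 01110010 = 10000001
01111000 ^ 00111010 = 01000010
11010001 ^ 00100000 = 11110001
11001110 ^ 00100000 = 11101110
01000100 ^ 01110010 = 00110110
10110111 ^ 01101111 = 11011000
00000100 ^ 01101111 = 01101011
00100100 ^ 01110100 = 01010000
11101101 ^ 00111010 = 11010111
00001001 ^ 01111000 = 01110001
00000001 ^ 00100000 = 00100001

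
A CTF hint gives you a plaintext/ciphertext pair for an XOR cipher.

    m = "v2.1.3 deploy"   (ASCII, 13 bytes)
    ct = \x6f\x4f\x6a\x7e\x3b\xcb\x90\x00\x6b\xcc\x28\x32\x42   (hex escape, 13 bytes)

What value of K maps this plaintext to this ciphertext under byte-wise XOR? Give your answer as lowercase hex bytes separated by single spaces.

Since ct = m ⊕ K, XORing both sides with m gives K = m ⊕ ct.
76 ^ 6f = 19
32 ^ 4f = 7d
2e ^ 6a = 44
31 ^ 7e = 4f
2e ^ 3b = 15
33 ^ cb = f8
20 ^ 90 = b0
64 ^ 00 = 64
65 ^ 6b = 0e
70 ^ cc = bc
6c ^ 28 = 44
6f ^ 32 = 5d
79 ^ 42 = 3b

19 7d 44 4f 15 f8 b0 64 0e bc 44 5d 3b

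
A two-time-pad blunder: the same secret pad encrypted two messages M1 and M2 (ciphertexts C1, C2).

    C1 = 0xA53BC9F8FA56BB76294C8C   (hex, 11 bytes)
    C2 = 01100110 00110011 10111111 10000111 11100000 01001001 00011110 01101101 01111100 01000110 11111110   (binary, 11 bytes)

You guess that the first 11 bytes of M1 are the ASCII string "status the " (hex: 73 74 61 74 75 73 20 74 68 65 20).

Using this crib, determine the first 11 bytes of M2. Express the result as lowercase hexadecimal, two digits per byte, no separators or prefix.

b07c170b6f6c856f3d6f52

First, C1 ⊕ C2 = (M1 ⊕ K) ⊕ (M2 ⊕ K) = M1 ⊕ M2, so the key drops out. Then M2 = (M1 ⊕ M2) ⊕ M1 over the first 11 bytes.
byte 0: (a5 xor 66) xor 73 = c3 xor 73 = b0
byte 1: (3b xor 33) xor 74 = 08 xor 74 = 7c
byte 2: (c9 xor bf) xor 61 = 76 xor 61 = 17
byte 3: (f8 xor 87) xor 74 = 7f xor 74 = 0b
byte 4: (fa xor e0) xor 75 = 1a xor 75 = 6f
byte 5: (56 xor 49) xor 73 = 1f xor 73 = 6c
byte 6: (bb xor 1e) xor 20 = a5 xor 20 = 85
byte 7: (76 xor 6d) xor 74 = 1b xor 74 = 6f
byte 8: (29 xor 7c) xor 68 = 55 xor 68 = 3d
byte 9: (4c xor 46) xor 65 = 0a xor 65 = 6f
byte 10: (8c xor fe) xor 20 = 72 xor 20 = 52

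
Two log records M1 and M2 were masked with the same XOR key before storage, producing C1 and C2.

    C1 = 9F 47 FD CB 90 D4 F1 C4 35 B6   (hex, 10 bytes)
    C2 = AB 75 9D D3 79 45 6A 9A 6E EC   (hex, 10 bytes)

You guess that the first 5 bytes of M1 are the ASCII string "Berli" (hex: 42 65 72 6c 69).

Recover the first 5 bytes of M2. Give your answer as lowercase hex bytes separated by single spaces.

First, C1 ⊕ C2 = (M1 ⊕ K) ⊕ (M2 ⊕ K) = M1 ⊕ M2, so the key drops out. Then M2 = (M1 ⊕ M2) ⊕ M1 over the first 5 bytes.
byte 0: (9f ^ ab) ^ 42 = 34 ^ 42 = 76
byte 1: (47 ^ 75) ^ 65 = 32 ^ 65 = 57
byte 2: (fd ^ 9d) ^ 72 = 60 ^ 72 = 12
byte 3: (cb ^ d3) ^ 6c = 18 ^ 6c = 74
byte 4: (90 ^ 79) ^ 69 = e9 ^ 69 = 80

76 57 12 74 80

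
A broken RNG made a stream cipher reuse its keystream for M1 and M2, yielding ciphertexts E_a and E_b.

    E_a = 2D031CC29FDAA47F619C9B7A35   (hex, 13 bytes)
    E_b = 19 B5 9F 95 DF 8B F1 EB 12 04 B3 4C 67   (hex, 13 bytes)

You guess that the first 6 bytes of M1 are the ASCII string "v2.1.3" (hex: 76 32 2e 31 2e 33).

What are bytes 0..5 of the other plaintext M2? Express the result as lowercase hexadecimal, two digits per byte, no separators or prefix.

First, E_a ⊕ E_b = (M1 ⊕ K) ⊕ (M2 ⊕ K) = M1 ⊕ M2, so the key drops out. Then M2 = (M1 ⊕ M2) ⊕ M1 over the first 6 bytes.
byte 0: (2d ⊕ 19) ⊕ 76 = 34 ⊕ 76 = 42
byte 1: (03 ⊕ b5) ⊕ 32 = b6 ⊕ 32 = 84
byte 2: (1c ⊕ 9f) ⊕ 2e = 83 ⊕ 2e = ad
byte 3: (c2 ⊕ 95) ⊕ 31 = 57 ⊕ 31 = 66
byte 4: (9f ⊕ df) ⊕ 2e = 40 ⊕ 2e = 6e
byte 5: (da ⊕ 8b) ⊕ 33 = 51 ⊕ 33 = 62

4284ad666e62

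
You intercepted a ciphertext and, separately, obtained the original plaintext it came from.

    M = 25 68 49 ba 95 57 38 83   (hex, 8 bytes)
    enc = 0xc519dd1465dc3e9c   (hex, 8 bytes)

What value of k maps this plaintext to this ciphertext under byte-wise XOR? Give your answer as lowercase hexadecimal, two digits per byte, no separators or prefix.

e07194aef08b061f

Since enc = M ⊕ k, XORing both sides with M gives k = M ⊕ enc.
25 xor c5 = e0
68 xor 19 = 71
49 xor dd = 94
ba xor 14 = ae
95 xor 65 = f0
57 xor dc = 8b
38 xor 3e = 06
83 xor 9c = 1f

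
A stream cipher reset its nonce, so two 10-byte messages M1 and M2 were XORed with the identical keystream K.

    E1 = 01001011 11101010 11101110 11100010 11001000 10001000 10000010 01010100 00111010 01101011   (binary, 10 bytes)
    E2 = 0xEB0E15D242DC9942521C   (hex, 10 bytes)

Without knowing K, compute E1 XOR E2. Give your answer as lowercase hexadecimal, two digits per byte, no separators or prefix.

a0e4fb308a541b166877

E1 ⊕ E2 = (M1 ⊕ K) ⊕ (M2 ⊕ K) = M1 ⊕ M2 — the shared key cancels under XOR.
4b ^ eb = a0
ea ^ 0e = e4
ee ^ 15 = fb
e2 ^ d2 = 30
c8 ^ 42 = 8a
88 ^ dc = 54
82 ^ 99 = 1b
54 ^ 42 = 16
3a ^ 52 = 68
6b ^ 1c = 77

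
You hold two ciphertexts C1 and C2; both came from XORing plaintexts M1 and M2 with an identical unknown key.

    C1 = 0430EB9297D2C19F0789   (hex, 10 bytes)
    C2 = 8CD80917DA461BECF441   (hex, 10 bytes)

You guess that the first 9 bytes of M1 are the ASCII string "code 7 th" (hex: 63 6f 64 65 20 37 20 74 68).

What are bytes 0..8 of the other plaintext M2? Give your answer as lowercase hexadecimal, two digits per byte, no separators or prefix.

eb8786e06da3fa079b

First, C1 ⊕ C2 = (M1 ⊕ K) ⊕ (M2 ⊕ K) = M1 ⊕ M2, so the key drops out. Then M2 = (M1 ⊕ M2) ⊕ M1 over the first 9 bytes.
byte 0: (04 ⊕ 8c) ⊕ 63 = 88 ⊕ 63 = eb
byte 1: (30 ⊕ d8) ⊕ 6f = e8 ⊕ 6f = 87
byte 2: (eb ⊕ 09) ⊕ 64 = e2 ⊕ 64 = 86
byte 3: (92 ⊕ 17) ⊕ 65 = 85 ⊕ 65 = e0
byte 4: (97 ⊕ da) ⊕ 20 = 4d ⊕ 20 = 6d
byte 5: (d2 ⊕ 46) ⊕ 37 = 94 ⊕ 37 = a3
byte 6: (c1 ⊕ 1b) ⊕ 20 = da ⊕ 20 = fa
byte 7: (9f ⊕ ec) ⊕ 74 = 73 ⊕ 74 = 07
byte 8: (07 ⊕ f4) ⊕ 68 = f3 ⊕ 68 = 9b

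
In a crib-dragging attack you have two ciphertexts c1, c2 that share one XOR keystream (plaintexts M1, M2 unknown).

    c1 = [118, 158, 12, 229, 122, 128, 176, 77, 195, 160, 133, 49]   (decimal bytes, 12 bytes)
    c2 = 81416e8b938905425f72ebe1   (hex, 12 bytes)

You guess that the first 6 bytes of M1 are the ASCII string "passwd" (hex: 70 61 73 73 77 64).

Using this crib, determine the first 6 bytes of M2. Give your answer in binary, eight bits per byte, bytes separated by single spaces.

First, c1 ⊕ c2 = (M1 ⊕ K) ⊕ (M2 ⊕ K) = M1 ⊕ M2, so the key drops out. Then M2 = (M1 ⊕ M2) ⊕ M1 over the first 6 bytes.
byte 0: (76 ⊕ 81) ⊕ 70 = f7 ⊕ 70 = 87
byte 1: (9e ⊕ 41) ⊕ 61 = df ⊕ 61 = be
byte 2: (0c ⊕ 6e) ⊕ 73 = 62 ⊕ 73 = 11
byte 3: (e5 ⊕ 8b) ⊕ 73 = 6e ⊕ 73 = 1d
byte 4: (7a ⊕ 93) ⊕ 77 = e9 ⊕ 77 = 9e
byte 5: (80 ⊕ 89) ⊕ 64 = 09 ⊕ 64 = 6d

10000111 10111110 00010001 00011101 10011110 01101101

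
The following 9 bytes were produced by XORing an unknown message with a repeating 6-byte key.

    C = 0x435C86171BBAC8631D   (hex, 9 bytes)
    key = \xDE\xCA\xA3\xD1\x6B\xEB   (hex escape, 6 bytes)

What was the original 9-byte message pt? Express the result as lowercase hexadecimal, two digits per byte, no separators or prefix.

The 6-byte key repeats, so the effective keystream is de ca a3 d1 6b eb de ca a3.
byte 0: 43 XOR de = 9d
byte 1: 5c XOR ca = 96
byte 2: 86 XOR a3 = 25
byte 3: 17 XOR d1 = c6
byte 4: 1b XOR 6b = 70
byte 5: ba XOR eb = 51
byte 6: c8 XOR de = 16
byte 7: 63 XOR ca = a9
byte 8: 1d XOR a3 = be

9d9625c6705116a9be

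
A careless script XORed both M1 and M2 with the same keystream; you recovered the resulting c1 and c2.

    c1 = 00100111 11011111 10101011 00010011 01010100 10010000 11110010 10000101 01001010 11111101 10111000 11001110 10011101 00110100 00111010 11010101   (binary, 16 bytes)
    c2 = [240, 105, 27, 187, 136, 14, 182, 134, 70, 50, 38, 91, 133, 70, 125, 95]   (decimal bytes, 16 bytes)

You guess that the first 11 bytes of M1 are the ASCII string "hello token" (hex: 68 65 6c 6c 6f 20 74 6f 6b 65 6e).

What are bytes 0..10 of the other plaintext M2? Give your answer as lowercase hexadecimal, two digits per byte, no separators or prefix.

First, c1 ⊕ c2 = (M1 ⊕ K) ⊕ (M2 ⊕ K) = M1 ⊕ M2, so the key drops out. Then M2 = (M1 ⊕ M2) ⊕ M1 over the first 11 bytes.
byte 0: (27 ⊕ f0) ⊕ 68 = d7 ⊕ 68 = bf
byte 1: (df ⊕ 69) ⊕ 65 = b6 ⊕ 65 = d3
byte 2: (ab ⊕ 1b) ⊕ 6c = b0 ⊕ 6c = dc
byte 3: (13 ⊕ bb) ⊕ 6c = a8 ⊕ 6c = c4
byte 4: (54 ⊕ 88) ⊕ 6f = dc ⊕ 6f = b3
byte 5: (90 ⊕ 0e) ⊕ 20 = 9e ⊕ 20 = be
byte 6: (f2 ⊕ b6) ⊕ 74 = 44 ⊕ 74 = 30
byte 7: (85 ⊕ 86) ⊕ 6f = 03 ⊕ 6f = 6c
byte 8: (4a ⊕ 46) ⊕ 6b = 0c ⊕ 6b = 67
byte 9: (fd ⊕ 32) ⊕ 65 = cf ⊕ 65 = aa
byte 10: (b8 ⊕ 26) ⊕ 6e = 9e ⊕ 6e = f0

bfd3dcc4b3be306c67aaf0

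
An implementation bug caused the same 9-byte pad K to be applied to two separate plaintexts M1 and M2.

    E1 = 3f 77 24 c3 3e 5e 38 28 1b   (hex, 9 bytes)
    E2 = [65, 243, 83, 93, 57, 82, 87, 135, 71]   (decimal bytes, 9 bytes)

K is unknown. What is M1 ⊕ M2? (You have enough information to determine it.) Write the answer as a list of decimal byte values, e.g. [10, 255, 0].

E1 ⊕ E2 = (M1 ⊕ K) ⊕ (M2 ⊕ K) = M1 ⊕ M2 — the shared key cancels under XOR.
byte 0: 3f xor 41 = 7e
byte 1: 77 xor f3 = 84
byte 2: 24 xor 53 = 77
byte 3: c3 xor 5d = 9e
byte 4: 3e xor 39 = 07
byte 5: 5e xor 52 = 0c
byte 6: 38 xor 57 = 6f
byte 7: 28 xor 87 = af
byte 8: 1b xor 47 = 5c

[126, 132, 119, 158, 7, 12, 111, 175, 92]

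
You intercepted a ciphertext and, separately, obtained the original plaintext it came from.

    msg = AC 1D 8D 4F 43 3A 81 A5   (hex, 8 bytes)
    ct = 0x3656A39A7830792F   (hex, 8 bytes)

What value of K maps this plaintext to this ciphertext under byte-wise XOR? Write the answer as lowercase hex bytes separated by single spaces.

9a 4b 2e d5 3b 0a f8 8a

Since ct = msg ⊕ K, XORing both sides with msg gives K = msg ⊕ ct.
ac ⊕ 36 = 9a
1d ⊕ 56 = 4b
8d ⊕ a3 = 2e
4f ⊕ 9a = d5
43 ⊕ 78 = 3b
3a ⊕ 30 = 0a
81 ⊕ 79 = f8
a5 ⊕ 2f = 8a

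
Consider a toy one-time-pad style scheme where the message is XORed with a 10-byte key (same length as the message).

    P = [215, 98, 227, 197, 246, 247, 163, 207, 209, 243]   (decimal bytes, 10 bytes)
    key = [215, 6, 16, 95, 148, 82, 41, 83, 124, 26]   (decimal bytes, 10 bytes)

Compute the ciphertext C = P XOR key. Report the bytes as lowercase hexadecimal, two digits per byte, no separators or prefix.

0064f39a62a58a9cade9

d7 ⊕ d7 = 00
62 ⊕ 06 = 64
e3 ⊕ 10 = f3
c5 ⊕ 5f = 9a
f6 ⊕ 94 = 62
f7 ⊕ 52 = a5
a3 ⊕ 29 = 8a
cf ⊕ 53 = 9c
d1 ⊕ 7c = ad
f3 ⊕ 1a = e9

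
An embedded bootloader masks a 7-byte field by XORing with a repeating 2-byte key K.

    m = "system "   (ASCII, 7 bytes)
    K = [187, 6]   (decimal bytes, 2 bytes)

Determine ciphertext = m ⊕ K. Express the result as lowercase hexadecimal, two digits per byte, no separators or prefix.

c87fc872de6b9b

The 2-byte key repeats, so the effective keystream is bb 06 bb 06 bb 06 bb.
byte 0: 73 ⊕ bb = c8
byte 1: 79 ⊕ 06 = 7f
byte 2: 73 ⊕ bb = c8
byte 3: 74 ⊕ 06 = 72
byte 4: 65 ⊕ bb = de
byte 5: 6d ⊕ 06 = 6b
byte 6: 20 ⊕ bb = 9b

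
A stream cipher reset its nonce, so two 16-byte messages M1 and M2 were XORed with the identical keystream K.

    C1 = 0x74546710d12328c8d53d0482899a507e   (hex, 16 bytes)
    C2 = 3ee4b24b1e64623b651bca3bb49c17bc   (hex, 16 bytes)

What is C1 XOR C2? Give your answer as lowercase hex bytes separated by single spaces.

C1 ⊕ C2 = (M1 ⊕ K) ⊕ (M2 ⊕ K) = M1 ⊕ M2 — the shared key cancels under XOR.
01110100 ^ 00111110 = 01001010
01010100 ^ 11100100 = 10110000
01100111 ^ 10110010 = 11010101
00010000 ^ 01001011 = 01011011
11010001 ^ 00011110 = 11001111
00100011 ^ 01100100 = 01000111
00101000 ^ 01100010 = 01001010
11001000 ^ 00111011 = 11110011
11010101 ^ 01100101 = 10110000
00111101 ^ 00011011 = 00100110
00000100 ^ 11001010 = 11001110
10000010 ^ 00111011 = 10111001
10001001 ^ 10110100 = 00111101
10011010 ^ 10011100 = 00000110
01010000 ^ 00010111 = 01000111
01111110 ^ 10111100 = 11000010

4a b0 d5 5b cf 47 4a f3 b0 26 ce b9 3d 06 47 c2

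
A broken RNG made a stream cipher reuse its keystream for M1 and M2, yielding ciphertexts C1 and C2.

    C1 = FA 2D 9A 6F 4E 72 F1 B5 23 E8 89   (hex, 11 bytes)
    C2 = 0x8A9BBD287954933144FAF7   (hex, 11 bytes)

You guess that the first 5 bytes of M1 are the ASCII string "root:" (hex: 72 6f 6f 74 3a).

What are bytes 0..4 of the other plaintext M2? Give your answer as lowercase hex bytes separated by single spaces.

First, C1 ⊕ C2 = (M1 ⊕ K) ⊕ (M2 ⊕ K) = M1 ⊕ M2, so the key drops out. Then M2 = (M1 ⊕ M2) ⊕ M1 over the first 5 bytes.
byte 0: (fa XOR 8a) XOR 72 = 70 XOR 72 = 02
byte 1: (2d XOR 9b) XOR 6f = b6 XOR 6f = d9
byte 2: (9a XOR bd) XOR 6f = 27 XOR 6f = 48
byte 3: (6f XOR 28) XOR 74 = 47 XOR 74 = 33
byte 4: (4e XOR 79) XOR 3a = 37 XOR 3a = 0d

02 d9 48 33 0d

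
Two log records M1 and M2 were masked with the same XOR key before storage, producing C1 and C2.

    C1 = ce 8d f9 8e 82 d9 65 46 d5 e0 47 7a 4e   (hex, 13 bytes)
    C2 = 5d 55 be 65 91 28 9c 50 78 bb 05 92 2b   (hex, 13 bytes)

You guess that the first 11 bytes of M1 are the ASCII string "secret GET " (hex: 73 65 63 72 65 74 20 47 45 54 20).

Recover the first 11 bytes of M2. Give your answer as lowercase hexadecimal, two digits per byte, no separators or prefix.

First, C1 ⊕ C2 = (M1 ⊕ K) ⊕ (M2 ⊕ K) = M1 ⊕ M2, so the key drops out. Then M2 = (M1 ⊕ M2) ⊕ M1 over the first 11 bytes.
byte 0: (ce ^ 5d) ^ 73 = 93 ^ 73 = e0
byte 1: (8d ^ 55) ^ 65 = d8 ^ 65 = bd
byte 2: (f9 ^ be) ^ 63 = 47 ^ 63 = 24
byte 3: (8e ^ 65) ^ 72 = eb ^ 72 = 99
byte 4: (82 ^ 91) ^ 65 = 13 ^ 65 = 76
byte 5: (d9 ^ 28) ^ 74 = f1 ^ 74 = 85
byte 6: (65 ^ 9c) ^ 20 = f9 ^ 20 = d9
byte 7: (46 ^ 50) ^ 47 = 16 ^ 47 = 51
byte 8: (d5 ^ 78) ^ 45 = ad ^ 45 = e8
byte 9: (e0 ^ bb) ^ 54 = 5b ^ 54 = 0f
byte 10: (47 ^ 05) ^ 20 = 42 ^ 20 = 62

e0bd24997685d951e80f62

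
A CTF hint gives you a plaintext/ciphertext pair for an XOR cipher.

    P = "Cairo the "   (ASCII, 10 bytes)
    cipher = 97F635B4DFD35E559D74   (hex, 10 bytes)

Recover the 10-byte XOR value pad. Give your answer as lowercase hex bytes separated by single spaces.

d4 97 5c c6 b0 f3 2a 3d f8 54

Since cipher = P ⊕ pad, XORing both sides with P gives pad = P ⊕ cipher.
43 xor 97 = d4
61 xor f6 = 97
69 xor 35 = 5c
72 xor b4 = c6
6f xor df = b0
20 xor d3 = f3
74 xor 5e = 2a
68 xor 55 = 3d
65 xor 9d = f8
20 xor 74 = 54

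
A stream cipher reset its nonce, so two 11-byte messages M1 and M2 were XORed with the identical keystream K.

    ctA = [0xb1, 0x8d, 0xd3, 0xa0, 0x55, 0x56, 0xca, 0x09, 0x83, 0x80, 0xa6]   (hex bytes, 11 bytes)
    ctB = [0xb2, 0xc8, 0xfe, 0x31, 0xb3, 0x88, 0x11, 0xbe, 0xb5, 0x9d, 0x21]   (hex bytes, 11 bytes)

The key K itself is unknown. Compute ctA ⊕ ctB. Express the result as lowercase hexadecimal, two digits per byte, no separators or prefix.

ctA ⊕ ctB = (M1 ⊕ K) ⊕ (M2 ⊕ K) = M1 ⊕ M2 — the shared key cancels under XOR.
byte 0: 10110001 xor 10110010 = 00000011
byte 1: 10001101 xor 11001000 = 01000101
byte 2: 11010011 xor 11111110 = 00101101
byte 3: 10100000 xor 00110001 = 10010001
byte 4: 01010101 xor 10110011 = 11100110
byte 5: 01010110 xor 10001000 = 11011110
byte 6: 11001010 xor 00010001 = 11011011
byte 7: 00001001 xor 10111110 = 10110111
byte 8: 10000011 xor 10110101 = 00110110
byte 9: 10000000 xor 10011101 = 00011101
byte 10: 10100110 xor 00100001 = 10000111

03452d91e6dedbb7361d87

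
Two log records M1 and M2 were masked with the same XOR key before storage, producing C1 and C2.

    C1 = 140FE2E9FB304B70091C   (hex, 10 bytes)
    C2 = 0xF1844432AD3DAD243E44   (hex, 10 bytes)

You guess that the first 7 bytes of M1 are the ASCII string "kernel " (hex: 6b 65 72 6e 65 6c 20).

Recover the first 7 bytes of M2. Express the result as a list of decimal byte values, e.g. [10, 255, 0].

[142, 238, 212, 181, 51, 97, 198]

First, C1 ⊕ C2 = (M1 ⊕ K) ⊕ (M2 ⊕ K) = M1 ⊕ M2, so the key drops out. Then M2 = (M1 ⊕ M2) ⊕ M1 over the first 7 bytes.
byte 0: (14 xor f1) xor 6b = e5 xor 6b = 8e
byte 1: (0f xor 84) xor 65 = 8b xor 65 = ee
byte 2: (e2 xor 44) xor 72 = a6 xor 72 = d4
byte 3: (e9 xor 32) xor 6e = db xor 6e = b5
byte 4: (fb xor ad) xor 65 = 56 xor 65 = 33
byte 5: (30 xor 3d) xor 6c = 0d xor 6c = 61
byte 6: (4b xor ad) xor 20 = e6 xor 20 = c6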